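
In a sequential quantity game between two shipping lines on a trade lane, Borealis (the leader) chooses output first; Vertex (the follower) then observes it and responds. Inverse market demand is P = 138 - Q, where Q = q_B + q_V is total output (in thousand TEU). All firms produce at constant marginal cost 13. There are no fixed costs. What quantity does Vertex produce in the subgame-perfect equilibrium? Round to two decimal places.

Solve by backward induction. Given q_B, the follower Vertex maximises π_V = (138 - q_B - q_V)q_V - 13q_V.
Setting the follower's marginal profit to zero, 125 - q_B - 2q_V = 0, i.e. q_V = (125 - q_B)/2.
Borealis substitutes q_V(q_B) into its own profit: π_B = q_B(138 - q_B - (125 - q_B)/2) - 13q_B = (151/2 - (1/2)q_B)q_B - 13q_B.
Maximising: ∂π_B/∂q_B = 125/2 - q_B = 0, giving q_B = 125/2.
Then q_V = (125 - 125/2)/2 = 125/4.

31.25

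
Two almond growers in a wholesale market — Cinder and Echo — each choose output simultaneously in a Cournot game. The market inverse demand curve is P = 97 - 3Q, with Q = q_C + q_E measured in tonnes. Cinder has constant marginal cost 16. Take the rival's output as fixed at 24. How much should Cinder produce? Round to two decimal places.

With the rival's output fixed at 24, Cinder's profit is π_C = (97 - 3·24 - 3q_C)q_C - (16q_C) = (25 - 3q_C)q_C - (16q_C).
∂π_C/∂q_C = 9 - 6q_C = 0, so q_C = 3/2.

1.50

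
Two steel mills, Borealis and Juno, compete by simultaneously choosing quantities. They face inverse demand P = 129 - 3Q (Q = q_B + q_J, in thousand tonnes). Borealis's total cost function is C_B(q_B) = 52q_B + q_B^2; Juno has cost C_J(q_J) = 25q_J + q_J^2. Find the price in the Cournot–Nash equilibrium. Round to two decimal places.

Borealis's profit: π_B = (129 - 3Q)q_B - (52q_B + q_B²). Setting ∂π_B/∂q_B = 0: 77 - 8q_B - 3(q_J) = 0.
Juno's profit: π_J = (129 - 3Q)q_J - (25q_J + q_J²). Setting ∂π_J/∂q_J = 0: 104 - 8q_J - 3(q_B) = 0.
So q_B = (77 - 3q_J)/8 and q_J = (104 - 3q_B)/8.
Substituting one into the other gives q_B = 304/55 and q_J = 601/55.
Total output Q = 181/11, so price P = 129 - 3·(181/11) = 876/11.

79.64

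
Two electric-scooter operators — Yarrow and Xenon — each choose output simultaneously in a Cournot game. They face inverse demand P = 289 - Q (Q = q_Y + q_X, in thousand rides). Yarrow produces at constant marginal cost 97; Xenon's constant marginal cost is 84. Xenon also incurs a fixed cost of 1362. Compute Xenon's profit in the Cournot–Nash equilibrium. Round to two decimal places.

Yarrow's profit: π_Y = (289 - Q)q_Y - (97q_Y). Setting ∂π_Y/∂q_Y = 0: 192 - 2q_Y - (q_X) = 0.
Xenon's first-order condition: 205 - 2q_X - (q_Y) = 0.
Best responses: q_Y = (192 - q_X)/2, q_X = (205 - q_Y)/2.
Substituting one into the other gives q_Y = 179/3 and q_X = 218/3.
Price P = 289 - 397/3 = 470/3.
Xenon's profit: (470/3 - 84)·(218/3) - 1362 = 3918.4444.

3918.44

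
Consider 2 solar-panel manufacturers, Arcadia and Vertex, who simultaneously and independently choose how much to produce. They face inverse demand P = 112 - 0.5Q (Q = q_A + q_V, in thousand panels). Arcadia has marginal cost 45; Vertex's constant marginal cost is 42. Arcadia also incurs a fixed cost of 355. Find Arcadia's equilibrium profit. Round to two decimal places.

Arcadia's profit: π_A = (112 - 0.5Q)q_A - (45q_A). Setting ∂π_A/∂q_A = 0: 67 - q_A - (1/2)(q_V) = 0.
Vertex's profit: π_V = (112 - 0.5Q)q_V - (42q_V). Setting ∂π_V/∂q_V = 0: 70 - q_V - (1/2)(q_A) = 0.
Rearranging gives the reaction functions q_A = (67 - (1/2)q_V) and q_V = (70 - (1/2)q_A).
Substituting one into the other gives q_A = 128/3 and q_V = 146/3.
Price P = 112 - (1/2)·(274/3) = 199/3.
Arcadia's profit: (199/3 - 45)·(128/3) - 355 = 555.2222.

555.22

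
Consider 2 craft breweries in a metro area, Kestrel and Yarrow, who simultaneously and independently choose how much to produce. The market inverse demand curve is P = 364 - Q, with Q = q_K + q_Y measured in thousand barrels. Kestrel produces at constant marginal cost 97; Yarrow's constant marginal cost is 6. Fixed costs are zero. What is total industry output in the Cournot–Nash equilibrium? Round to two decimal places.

Kestrel's profit: π_K = (364 - Q)q_K - (97q_K). Setting ∂π_K/∂q_K = 0: 267 - 2q_K - (q_Y) = 0.
Yarrow's first-order condition: 358 - 2q_Y - (q_K) = 0.
Best responses: q_K = (267 - q_Y)/2, q_Y = (358 - q_K)/2.
Solving the pair: q_K = 176/3, q_Y = 449/3.
Total output Q = 176/3 + 449/3 = 625/3.

208.33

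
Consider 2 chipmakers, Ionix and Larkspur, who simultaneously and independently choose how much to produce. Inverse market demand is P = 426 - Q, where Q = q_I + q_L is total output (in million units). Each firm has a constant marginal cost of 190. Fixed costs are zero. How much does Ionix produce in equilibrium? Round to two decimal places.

78.67

Each firm earns π_i = (426 - Q)q_i - 190q_i.
First-order condition (treating rivals' output as given): 236 - 2q_i - q_j = 0.
By symmetry each firm produces the same amount; substituting q_j = q_i yields q_i = 236/3.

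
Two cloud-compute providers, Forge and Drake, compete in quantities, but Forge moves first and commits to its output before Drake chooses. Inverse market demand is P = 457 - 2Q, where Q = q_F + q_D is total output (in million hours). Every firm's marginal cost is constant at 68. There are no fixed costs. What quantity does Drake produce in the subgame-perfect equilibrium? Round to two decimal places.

48.63

Solve by backward induction. Given q_F, the follower Drake maximises π_D = (457 - 2q_F - 2q_D)q_D - 68q_D.
∂π_D/∂q_D = 389 - 2q_F - 4q_D = 0 gives the reaction function q_D = (389 - 2q_F)/4.
The leader anticipates this reaction. Substituting into P = 457 - 2Q gives P = 525/2 - q_F, so π_F = (525/2 - q_F)q_F - 68q_F.
Maximising: ∂π_F/∂q_F = 389/2 - 2q_F = 0, giving q_F = 389/4.
Then q_D = (389 - 2·(389/4))/4 = 389/8.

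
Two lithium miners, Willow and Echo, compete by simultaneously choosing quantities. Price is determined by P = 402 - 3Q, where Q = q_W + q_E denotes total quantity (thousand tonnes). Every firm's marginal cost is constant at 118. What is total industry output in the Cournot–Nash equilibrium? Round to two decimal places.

63.11

A representative firm's profit is π_i = q_i(402 - 3Q) - 118q_i.
Setting ∂π_i/∂q_i = 0 with rivals' quantities fixed: 284 - 6q_i - 3q_j = 0.
By symmetry each firm produces the same amount; substituting q_j = q_i yields q_i = 284/9.
Total output Q = 284/9 + 284/9 = 568/9.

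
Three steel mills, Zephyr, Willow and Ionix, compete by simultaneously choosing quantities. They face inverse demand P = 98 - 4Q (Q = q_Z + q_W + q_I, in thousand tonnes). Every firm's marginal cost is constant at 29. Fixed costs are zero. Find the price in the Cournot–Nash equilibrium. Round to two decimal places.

Each firm earns π_i = (98 - 4Q)q_i - 29q_i.
First-order condition (treating rivals' output as given): 69 - 8q_i - 4·Σ_{j≠i} q_j = 0.
With identical firms every q_j equals q_i, so Σ_{j≠i} q_j = 2q_i and 69 = 16q_i, giving q_i = 69/16.
Total output Q = 207/16, so price P = 98 - 4·(207/16) = 185/4.

46.25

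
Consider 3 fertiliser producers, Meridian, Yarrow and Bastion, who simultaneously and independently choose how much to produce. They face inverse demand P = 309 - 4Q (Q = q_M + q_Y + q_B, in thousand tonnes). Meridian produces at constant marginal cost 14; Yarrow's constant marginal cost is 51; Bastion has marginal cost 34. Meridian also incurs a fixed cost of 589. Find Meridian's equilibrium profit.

1347

Meridian's profit: π_M = (309 - 4Q)q_M - (14q_M). Setting ∂π_M/∂q_M = 0: 295 - 8q_M - 4(q_Y + q_B) = 0.
Yarrow's profit: π_Y = (309 - 4Q)q_Y - (51q_Y). Setting ∂π_Y/∂q_Y = 0: 258 - 8q_Y - 4(q_M + q_B) = 0.
Bastion's profit: π_B = (309 - 4Q)q_B - (34q_B). Setting ∂π_B/∂q_B = 0: 275 - 8q_B - 4(q_M + q_Y) = 0.
Adding the 3 first-order conditions: 828 − 16Q = 0, so Q = 207/4.
Back-substituting: q_M = (295 − 207)/4 = 22, q_Y = (258 − 207)/4 = 51/4, q_B = (275 − 207)/4 = 17.
Price P = 309 - 4·(207/4) = 102.
Meridian's profit: (102 - 14)·22 - 589 = 1347.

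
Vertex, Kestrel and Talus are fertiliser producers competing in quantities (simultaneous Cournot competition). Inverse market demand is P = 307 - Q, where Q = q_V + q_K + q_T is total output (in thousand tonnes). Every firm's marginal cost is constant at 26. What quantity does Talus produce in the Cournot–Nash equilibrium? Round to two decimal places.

70.25

Each firm earns π_i = (307 - Q)q_i - 26q_i.
Setting ∂π_i/∂q_i = 0 with rivals' quantities fixed: 281 - 2q_i - Σ_{j≠i} q_j = 0.
With identical firms every q_j equals q_i, so Σ_{j≠i} q_j = 2q_i and 281 = 4q_i, giving q_i = 281/4.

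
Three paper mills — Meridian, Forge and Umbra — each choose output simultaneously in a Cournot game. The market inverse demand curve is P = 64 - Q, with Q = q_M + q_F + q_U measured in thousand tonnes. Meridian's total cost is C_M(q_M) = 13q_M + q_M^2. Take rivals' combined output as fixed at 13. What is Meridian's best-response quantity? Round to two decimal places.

With rivals' combined output fixed at 13, Meridian's profit is π_M = (64 - 13 - q_M)q_M - (13q_M + q_M²) = (51 - q_M)q_M - (13q_M + q_M²).
∂π_M/∂q_M = 38 - 4q_M = 0, so q_M = 19/2.

9.50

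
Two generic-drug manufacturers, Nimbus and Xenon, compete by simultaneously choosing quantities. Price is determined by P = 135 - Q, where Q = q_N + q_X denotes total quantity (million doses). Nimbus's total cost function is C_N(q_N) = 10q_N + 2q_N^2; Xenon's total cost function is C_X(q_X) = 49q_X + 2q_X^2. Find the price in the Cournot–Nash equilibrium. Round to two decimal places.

104.86

Nimbus's profit: π_N = (135 - Q)q_N - (10q_N + 2q_N²). Setting ∂π_N/∂q_N = 0: 125 - 6q_N - (q_X) = 0.
Xenon's profit: π_X = (135 - Q)q_X - (49q_X + 2q_X²). Setting ∂π_X/∂q_X = 0: 86 - 6q_X - (q_N) = 0.
Rearranging gives the reaction functions q_N = (125 - q_X)/6 and q_X = (86 - q_N)/6.
Solving the pair: q_N = 664/35, q_X = 391/35.
Total output Q = 211/7, so price P = 135 - 211/7 = 734/7.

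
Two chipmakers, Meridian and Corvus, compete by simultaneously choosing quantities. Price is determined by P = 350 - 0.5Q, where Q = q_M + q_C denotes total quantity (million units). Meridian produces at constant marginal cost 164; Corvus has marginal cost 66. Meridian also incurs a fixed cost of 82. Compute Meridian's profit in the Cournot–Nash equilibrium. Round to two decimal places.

Meridian's profit: π_M = (350 - 0.5Q)q_M - (164q_M). Setting ∂π_M/∂q_M = 0: 186 - q_M - (1/2)(q_C) = 0.
Corvus's first-order condition: 284 - q_C - (1/2)(q_M) = 0.
Best responses: q_M = (186 - (1/2)q_C), q_C = (284 - (1/2)q_M).
Substituting one into the other gives q_M = 176/3 and q_C = 764/3.
Price P = 350 - (1/2)·(940/3) = 580/3.
Meridian's profit: (580/3 - 164)·(176/3) - 82 = 1638.8889.

1638.89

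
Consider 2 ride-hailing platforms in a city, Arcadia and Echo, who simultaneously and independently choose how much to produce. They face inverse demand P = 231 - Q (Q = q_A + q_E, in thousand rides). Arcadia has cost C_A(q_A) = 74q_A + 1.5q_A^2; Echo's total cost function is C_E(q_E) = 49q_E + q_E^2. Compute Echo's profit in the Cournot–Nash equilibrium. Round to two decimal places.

Arcadia's profit: π_A = (231 - Q)q_A - (74q_A + (3/2)q_A²). Setting ∂π_A/∂q_A = 0: 157 - 5q_A - (q_E) = 0.
Echo's profit: π_E = (231 - Q)q_E - (49q_E + q_E²). Setting ∂π_E/∂q_E = 0: 182 - 4q_E - (q_A) = 0.
Rearranging gives the reaction functions q_A = (157 - q_E)/5 and q_E = (182 - q_A)/4.
Solving the pair: q_A = 446/19, q_E = 753/19.
Price P = 231 - 1199/19 = 167.8947.
Echo's profit: 167.8947·(753/19) - 49·(753/19) - (753/19)² = 3141.3241.

3141.32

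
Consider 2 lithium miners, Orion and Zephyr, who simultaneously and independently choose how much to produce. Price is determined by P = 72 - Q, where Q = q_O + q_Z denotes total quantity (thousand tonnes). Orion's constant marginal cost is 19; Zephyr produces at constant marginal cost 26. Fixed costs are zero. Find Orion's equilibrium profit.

Orion's profit: π_O = (72 - Q)q_O - (19q_O). Setting ∂π_O/∂q_O = 0: 53 - 2q_O - (q_Z) = 0.
Zephyr's first-order condition: 46 - 2q_Z - (q_O) = 0.
Rearranging gives the reaction functions q_O = (53 - q_Z)/2 and q_Z = (46 - q_O)/2.
Solving the pair: q_O = 20, q_Z = 13.
Price P = 72 - 33 = 39.
Orion's profit: (39 - 19)·20 = 400.

400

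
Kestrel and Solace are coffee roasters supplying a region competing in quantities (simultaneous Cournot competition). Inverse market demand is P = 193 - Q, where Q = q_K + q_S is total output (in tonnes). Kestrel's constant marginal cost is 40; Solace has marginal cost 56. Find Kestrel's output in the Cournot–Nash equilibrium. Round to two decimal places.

Kestrel's profit: π_K = (193 - Q)q_K - (40q_K). Setting ∂π_K/∂q_K = 0: 153 - 2q_K - (q_S) = 0.
Solace's profit: π_S = (193 - Q)q_S - (56q_S). Setting ∂π_S/∂q_S = 0: 137 - 2q_S - (q_K) = 0.
So q_K = (153 - q_S)/2 and q_S = (137 - q_K)/2.
Substituting one into the other gives q_K = 169/3 and q_S = 121/3.

56.33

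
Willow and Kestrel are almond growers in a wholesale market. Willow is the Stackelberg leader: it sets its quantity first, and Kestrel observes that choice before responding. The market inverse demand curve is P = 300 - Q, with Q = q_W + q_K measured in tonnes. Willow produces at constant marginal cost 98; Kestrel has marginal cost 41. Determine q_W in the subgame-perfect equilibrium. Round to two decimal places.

72.50

The follower Kestrel best-responds to any q_W: π_K = (300 - Q)q_K - 41q_K.
Setting the follower's marginal profit to zero, 259 - q_W - 2q_K = 0, i.e. q_K = (259 - q_W)/2.
Willow substitutes q_K(q_W) into its own profit: π_W = q_W(300 - q_W - (259 - q_W)/2) - 98q_W = (341/2 - (1/2)q_W)q_W - 98q_W.
Leader FOC: 145/2 - q_W = 0, so q_W = 145/2.
Then q_K = (259 - 145/2)/2 = 373/4.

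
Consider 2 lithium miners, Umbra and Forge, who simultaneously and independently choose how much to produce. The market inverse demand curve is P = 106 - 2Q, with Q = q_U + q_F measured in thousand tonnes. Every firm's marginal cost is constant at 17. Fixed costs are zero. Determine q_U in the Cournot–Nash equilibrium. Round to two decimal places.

14.83

A representative firm's profit is π_i = q_i(106 - 2Q) - 17q_i.
Setting ∂π_i/∂q_i = 0 with rivals' quantities fixed: 89 - 4q_i - 2q_j = 0.
With identical firms every q_j equals q_i, so q_j = q_i and 89 = 6q_i, giving q_i = 89/6.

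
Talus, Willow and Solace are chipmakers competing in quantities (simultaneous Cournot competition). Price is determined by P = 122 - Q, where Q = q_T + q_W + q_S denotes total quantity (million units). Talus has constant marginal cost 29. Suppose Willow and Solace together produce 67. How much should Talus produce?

13

With rivals' combined output fixed at 67, Talus's profit is π_T = (122 - 67 - q_T)q_T - (29q_T) = (55 - q_T)q_T - (29q_T).
∂π_T/∂q_T = 26 - 2q_T = 0, so q_T = 13.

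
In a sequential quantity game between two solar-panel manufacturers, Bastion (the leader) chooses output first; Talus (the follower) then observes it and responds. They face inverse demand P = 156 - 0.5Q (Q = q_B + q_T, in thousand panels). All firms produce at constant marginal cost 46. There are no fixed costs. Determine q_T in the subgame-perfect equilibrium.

55

The follower Talus best-responds to any q_B: π_T = (156 - 0.5Q)q_T - 46q_T.
Setting the follower's marginal profit to zero, 110 - (1/2)q_B - q_T = 0, i.e. q_T = (110 - (1/2)q_B).
The leader anticipates this reaction. Substituting into P = 156 - 0.5Q gives P = 101 - (1/4)q_B, so π_B = (101 - (1/4)q_B)q_B - 46q_B.
Leader FOC: 55 - (1/2)q_B = 0, so q_B = 110.
Then q_T = (110 - (1/2)·110) = 55.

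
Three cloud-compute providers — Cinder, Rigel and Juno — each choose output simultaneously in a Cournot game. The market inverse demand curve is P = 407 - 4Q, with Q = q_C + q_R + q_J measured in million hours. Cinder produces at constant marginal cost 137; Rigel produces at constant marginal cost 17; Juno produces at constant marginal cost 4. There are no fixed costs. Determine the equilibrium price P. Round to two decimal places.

141.25

Cinder's profit: π_C = (407 - 4Q)q_C - (137q_C). Setting ∂π_C/∂q_C = 0: 270 - 8q_C - 4(q_R + q_J) = 0.
Rigel's first-order condition: 390 - 8q_R - 4(q_C + q_J) = 0.
Juno's profit: π_J = (407 - 4Q)q_J - (4q_J). Setting ∂π_J/∂q_J = 0: 403 - 8q_J - 4(q_C + q_R) = 0.
Adding the 3 first-order conditions: 1063 − 16Q = 0, so Q = 1063/16.
Back-substituting: q_C = (270 − 1063/4)/4 = 17/16, q_R = (390 − 1063/4)/4 = 497/16, q_J = (403 − 1063/4)/4 = 549/16.
Total output Q = 1063/16, so price P = 407 - 4·(1063/16) = 565/4.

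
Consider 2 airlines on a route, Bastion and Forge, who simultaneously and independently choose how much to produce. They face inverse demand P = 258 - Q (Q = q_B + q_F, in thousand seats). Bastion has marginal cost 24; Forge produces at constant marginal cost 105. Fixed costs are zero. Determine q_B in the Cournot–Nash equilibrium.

Bastion's profit: π_B = (258 - Q)q_B - (24q_B). Setting ∂π_B/∂q_B = 0: 234 - 2q_B - (q_F) = 0.
Forge's first-order condition: 153 - 2q_F - (q_B) = 0.
Best responses: q_B = (234 - q_F)/2, q_F = (153 - q_B)/2.
Substituting one into the other gives q_B = 105 and q_F = 24.

105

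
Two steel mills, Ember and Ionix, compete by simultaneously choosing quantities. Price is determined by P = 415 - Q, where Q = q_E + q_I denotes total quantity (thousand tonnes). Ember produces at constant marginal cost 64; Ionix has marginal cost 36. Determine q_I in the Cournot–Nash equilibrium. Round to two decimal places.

135.67

Ember's profit: π_E = (415 - Q)q_E - (64q_E). Setting ∂π_E/∂q_E = 0: 351 - 2q_E - (q_I) = 0.
Ionix's profit: π_I = (415 - Q)q_I - (36q_I). Setting ∂π_I/∂q_I = 0: 379 - 2q_I - (q_E) = 0.
So q_E = (351 - q_I)/2 and q_I = (379 - q_E)/2.
Substituting one into the other gives q_E = 323/3 and q_I = 407/3.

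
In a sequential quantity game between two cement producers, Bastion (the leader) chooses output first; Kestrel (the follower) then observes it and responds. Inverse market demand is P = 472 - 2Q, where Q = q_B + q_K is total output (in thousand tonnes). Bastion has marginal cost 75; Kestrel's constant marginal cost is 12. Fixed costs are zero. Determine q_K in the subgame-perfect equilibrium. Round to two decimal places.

The follower Kestrel best-responds to any q_B: π_K = (472 - 2Q)q_K - 12q_K.
Setting the follower's marginal profit to zero, 460 - 2q_B - 4q_K = 0, i.e. q_K = (460 - 2q_B)/4.
Bastion substitutes q_K(q_B) into its own profit: π_B = q_B(472 - 2q_B - (460 - 2q_B)/2) - 75q_B = (242 - q_B)q_B - 75q_B.
Maximising: ∂π_B/∂q_B = 167 - 2q_B = 0, giving q_B = 167/2.
Then q_K = (460 - 2·(167/2))/4 = 293/4.

73.25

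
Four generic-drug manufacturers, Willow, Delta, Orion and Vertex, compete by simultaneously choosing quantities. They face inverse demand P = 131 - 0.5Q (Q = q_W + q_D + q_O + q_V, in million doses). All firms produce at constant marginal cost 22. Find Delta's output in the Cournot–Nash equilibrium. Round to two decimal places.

43.60

A representative firm's profit is π_i = q_i(131 - 0.5Q) - 22q_i.
First-order condition (treating rivals' output as given): 109 - q_i - (1/2)·Σ_{j≠i} q_j = 0.
By symmetry each firm produces the same amount; substituting Σ_{j≠i} q_j = 3q_i yields q_i = 109/(5/2) = 218/5.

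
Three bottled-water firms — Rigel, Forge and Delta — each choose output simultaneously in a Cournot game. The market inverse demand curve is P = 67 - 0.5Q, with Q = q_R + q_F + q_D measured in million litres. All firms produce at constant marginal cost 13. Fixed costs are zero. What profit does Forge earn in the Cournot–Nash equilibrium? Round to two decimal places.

A representative firm's profit is π_i = q_i(67 - 0.5Q) - 13q_i.
First-order condition (treating rivals' output as given): 54 - q_i - (1/2)·Σ_{j≠i} q_j = 0.
By symmetry each firm produces the same amount; substituting Σ_{j≠i} q_j = 2q_i yields q_i = 54/2 = 27.
Price P = 67 - (1/2)·81 = 53/2.
Forge's profit: (53/2 - 13)·27 = 729/2.

364.50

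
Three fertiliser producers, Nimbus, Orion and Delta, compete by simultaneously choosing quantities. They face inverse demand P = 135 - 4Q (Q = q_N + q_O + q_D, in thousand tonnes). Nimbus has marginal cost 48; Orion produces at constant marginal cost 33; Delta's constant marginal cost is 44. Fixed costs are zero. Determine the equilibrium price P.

65

Nimbus's profit: π_N = (135 - 4Q)q_N - (48q_N). Setting ∂π_N/∂q_N = 0: 87 - 8q_N - 4(q_O + q_D) = 0.
Orion's first-order condition: 102 - 8q_O - 4(q_N + q_D) = 0.
Delta's profit: π_D = (135 - 4Q)q_D - (44q_D). Setting ∂π_D/∂q_D = 0: 91 - 8q_D - 4(q_N + q_O) = 0.
Adding the 3 conditions: 280 − 8Q − 8Q = 0, i.e. Q = 35/2.
Back-substituting: q_N = (87 − 70)/4 = 17/4, q_O = (102 − 70)/4 = 8, q_D = (91 − 70)/4 = 21/4.
Total output Q = 35/2, so price P = 135 - 4·(35/2) = 65.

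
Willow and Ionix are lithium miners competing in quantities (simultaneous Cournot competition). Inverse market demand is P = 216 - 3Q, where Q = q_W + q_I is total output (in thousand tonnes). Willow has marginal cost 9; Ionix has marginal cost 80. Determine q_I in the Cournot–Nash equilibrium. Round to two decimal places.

7.22

Willow's profit: π_W = (216 - 3Q)q_W - (9q_W). Setting ∂π_W/∂q_W = 0: 207 - 6q_W - 3(q_I) = 0.
Ionix's first-order condition: 136 - 6q_I - 3(q_W) = 0.
Rearranging gives the reaction functions q_W = (207 - 3q_I)/6 and q_I = (136 - 3q_W)/6.
Solving the pair: q_W = 278/9, q_I = 65/9.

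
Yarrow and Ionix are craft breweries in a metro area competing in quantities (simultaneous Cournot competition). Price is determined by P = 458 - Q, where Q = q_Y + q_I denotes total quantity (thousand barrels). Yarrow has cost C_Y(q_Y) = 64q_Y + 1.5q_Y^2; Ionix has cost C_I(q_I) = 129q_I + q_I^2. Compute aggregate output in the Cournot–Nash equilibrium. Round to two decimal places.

131.47

Yarrow's profit: π_Y = (458 - Q)q_Y - (64q_Y + (3/2)q_Y²). Setting ∂π_Y/∂q_Y = 0: 394 - 5q_Y - (q_I) = 0.
Ionix's profit: π_I = (458 - Q)q_I - (129q_I + q_I²). Setting ∂π_I/∂q_I = 0: 329 - 4q_I - (q_Y) = 0.
Rearranging gives the reaction functions q_Y = (394 - q_I)/5 and q_I = (329 - q_Y)/4.
Substituting one into the other gives q_Y = 1247/19 and q_I = 1251/19.
Total output Q = 1247/19 + 1251/19 = 131.4737.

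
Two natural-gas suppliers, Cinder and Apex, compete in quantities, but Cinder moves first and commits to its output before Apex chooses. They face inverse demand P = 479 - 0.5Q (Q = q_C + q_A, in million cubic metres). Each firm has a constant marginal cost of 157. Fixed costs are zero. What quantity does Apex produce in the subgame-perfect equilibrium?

161

The follower Apex best-responds to any q_C: π_A = (479 - 0.5Q)q_A - 157q_A.
Setting the follower's marginal profit to zero, 322 - (1/2)q_C - q_A = 0, i.e. q_A = (322 - (1/2)q_C).
The leader anticipates this reaction. Substituting into P = 479 - 0.5Q gives P = 318 - (1/4)q_C, so π_C = (318 - (1/4)q_C)q_C - 157q_C.
The leader's first-order condition 161 - (1/2)q_C = 0 yields q_C = 322.
Then q_A = (322 - (1/2)·322) = 161.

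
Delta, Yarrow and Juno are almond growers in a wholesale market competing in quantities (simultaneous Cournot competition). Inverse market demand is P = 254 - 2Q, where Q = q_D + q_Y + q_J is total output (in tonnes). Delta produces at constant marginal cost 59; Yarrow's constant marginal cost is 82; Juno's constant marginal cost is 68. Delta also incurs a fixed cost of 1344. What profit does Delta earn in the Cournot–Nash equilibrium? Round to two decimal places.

266.28

Delta's profit: π_D = (254 - 2Q)q_D - (59q_D). Setting ∂π_D/∂q_D = 0: 195 - 4q_D - 2(q_Y + q_J) = 0.
Yarrow's first-order condition: 172 - 4q_Y - 2(q_D + q_J) = 0.
Juno's first-order condition: 186 - 4q_J - 2(q_D + q_Y) = 0.
Adding the 3 conditions: 553 − 4Q − 4Q = 0, i.e. Q = 553/8.
Back-substituting: q_D = (195 − 553/4)/2 = 227/8, q_Y = (172 − 553/4)/2 = 135/8, q_J = (186 − 553/4)/2 = 191/8.
Price P = 254 - 2·(553/8) = 463/4.
Delta's profit: (463/4 - 59)·(227/8) - 1344 = 266.2813.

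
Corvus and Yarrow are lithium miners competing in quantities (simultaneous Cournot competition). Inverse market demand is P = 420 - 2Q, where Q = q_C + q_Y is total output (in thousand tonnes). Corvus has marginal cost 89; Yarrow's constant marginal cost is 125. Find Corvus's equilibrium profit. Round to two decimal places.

Corvus's profit: π_C = (420 - 2Q)q_C - (89q_C). Setting ∂π_C/∂q_C = 0: 331 - 4q_C - 2(q_Y) = 0.
Yarrow's first-order condition: 295 - 4q_Y - 2(q_C) = 0.
Best responses: q_C = (331 - 2q_Y)/4, q_Y = (295 - 2q_C)/4.
Solving the pair: q_C = 367/6, q_Y = 259/6.
Price P = 420 - 2·(313/3) = 634/3.
Corvus's profit: (634/3 - 89)·(367/6) = 7482.7222.

7482.72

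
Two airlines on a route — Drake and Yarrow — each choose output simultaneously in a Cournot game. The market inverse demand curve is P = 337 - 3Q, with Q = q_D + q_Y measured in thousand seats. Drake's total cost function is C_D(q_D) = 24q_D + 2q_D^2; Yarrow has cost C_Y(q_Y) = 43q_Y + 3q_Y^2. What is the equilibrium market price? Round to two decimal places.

205.24

Drake's profit: π_D = (337 - 3Q)q_D - (24q_D + 2q_D²). Setting ∂π_D/∂q_D = 0: 313 - 10q_D - 3(q_Y) = 0.
Yarrow's first-order condition: 294 - 12q_Y - 3(q_D) = 0.
Rearranging gives the reaction functions q_D = (313 - 3q_Y)/10 and q_Y = (294 - 3q_D)/12.
Solving the pair: q_D = 958/37, q_Y = 667/37.
Total output Q = 1625/37, so price P = 337 - 3·(1625/37) = 205.2432.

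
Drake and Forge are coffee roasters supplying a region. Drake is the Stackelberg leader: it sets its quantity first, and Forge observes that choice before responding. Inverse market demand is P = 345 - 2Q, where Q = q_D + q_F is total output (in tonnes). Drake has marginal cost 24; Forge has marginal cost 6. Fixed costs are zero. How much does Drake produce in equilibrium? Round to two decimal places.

75.75

Solve by backward induction. Given q_D, the follower Forge maximises π_F = (345 - 2q_D - 2q_F)q_F - 6q_F.
Follower FOC: 339 - 2q_D - 4q_F = 0, so q_F(q_D) = (339 - 2q_D)/4.
The leader anticipates this reaction. Substituting into P = 345 - 2Q gives P = 351/2 - q_D, so π_D = (351/2 - q_D)q_D - 24q_D.
The leader's first-order condition 303/2 - 2q_D = 0 yields q_D = 303/4.
Then q_F = (339 - 2·(303/4))/4 = 375/8.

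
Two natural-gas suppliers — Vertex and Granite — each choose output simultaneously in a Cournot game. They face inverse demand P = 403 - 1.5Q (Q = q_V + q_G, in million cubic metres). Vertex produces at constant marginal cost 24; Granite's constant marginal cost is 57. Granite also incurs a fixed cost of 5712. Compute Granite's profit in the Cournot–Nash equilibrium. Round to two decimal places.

Vertex's profit: π_V = (403 - 1.5Q)q_V - (24q_V). Setting ∂π_V/∂q_V = 0: 379 - 3q_V - (3/2)(q_G) = 0.
Granite's profit: π_G = (403 - 1.5Q)q_G - (57q_G). Setting ∂π_G/∂q_G = 0: 346 - 3q_G - (3/2)(q_V) = 0.
Rearranging gives the reaction functions q_V = (379 - (3/2)q_G)/3 and q_G = (346 - (3/2)q_V)/3.
Solving the pair: q_V = 824/9, q_G = 626/9.
Price P = 403 - (3/2)·(1450/9) = 484/3.
Granite's profit: (484/3 - 57)·(626/9) - 5712 = 1544.9630.

1544.96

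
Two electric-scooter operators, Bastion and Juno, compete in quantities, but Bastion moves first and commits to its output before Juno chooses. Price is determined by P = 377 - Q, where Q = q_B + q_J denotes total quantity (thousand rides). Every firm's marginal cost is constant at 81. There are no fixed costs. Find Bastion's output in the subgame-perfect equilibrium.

148

The follower Juno best-responds to any q_B: π_J = (377 - Q)q_J - 81q_J.
∂π_J/∂q_J = 296 - q_B - 2q_J = 0 gives the reaction function q_J = (296 - q_B)/2.
Bastion substitutes q_J(q_B) into its own profit: π_B = q_B(377 - q_B - (296 - q_B)/2) - 81q_B = (229 - (1/2)q_B)q_B - 81q_B.
Leader FOC: 148 - q_B = 0, so q_B = 148.
Then q_J = (296 - 148)/2 = 74.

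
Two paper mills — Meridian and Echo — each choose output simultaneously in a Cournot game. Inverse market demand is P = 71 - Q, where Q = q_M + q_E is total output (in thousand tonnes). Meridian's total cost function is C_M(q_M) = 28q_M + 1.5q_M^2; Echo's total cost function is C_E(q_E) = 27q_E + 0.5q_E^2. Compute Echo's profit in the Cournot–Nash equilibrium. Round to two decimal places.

239.76

Meridian's profit: π_M = (71 - Q)q_M - (28q_M + (3/2)q_M²). Setting ∂π_M/∂q_M = 0: 43 - 5q_M - (q_E) = 0.
Echo's first-order condition: 44 - 3q_E - (q_M) = 0.
Best responses: q_M = (43 - q_E)/5, q_E = (44 - q_M)/3.
Substituting one into the other gives q_M = 85/14 and q_E = 177/14.
Price P = 71 - 131/7 = 366/7.
Echo's profit: (366/7)·(177/14) - 27·(177/14) - (1/2)(177/14)² = 239.7628.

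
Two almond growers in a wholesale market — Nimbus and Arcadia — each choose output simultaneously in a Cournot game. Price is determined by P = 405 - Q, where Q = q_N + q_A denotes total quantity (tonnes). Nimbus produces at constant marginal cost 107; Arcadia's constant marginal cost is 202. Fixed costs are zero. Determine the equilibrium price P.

Nimbus's profit: π_N = (405 - Q)q_N - (107q_N). Setting ∂π_N/∂q_N = 0: 298 - 2q_N - (q_A) = 0.
Arcadia's profit: π_A = (405 - Q)q_A - (202q_A). Setting ∂π_A/∂q_A = 0: 203 - 2q_A - (q_N) = 0.
Rearranging gives the reaction functions q_N = (298 - q_A)/2 and q_A = (203 - q_N)/2.
Substituting one into the other gives q_N = 131 and q_A = 36.
Total output Q = 167, so price P = 405 - 167 = 238.

238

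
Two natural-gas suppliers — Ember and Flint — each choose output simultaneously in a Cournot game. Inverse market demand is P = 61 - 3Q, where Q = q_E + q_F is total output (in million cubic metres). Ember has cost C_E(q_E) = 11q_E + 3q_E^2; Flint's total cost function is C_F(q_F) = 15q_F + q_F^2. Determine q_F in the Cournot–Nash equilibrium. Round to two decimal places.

Ember's profit: π_E = (61 - 3Q)q_E - (11q_E + 3q_E²). Setting ∂π_E/∂q_E = 0: 50 - 12q_E - 3(q_F) = 0.
Flint's profit: π_F = (61 - 3Q)q_F - (15q_F + q_F²). Setting ∂π_F/∂q_F = 0: 46 - 8q_F - 3(q_E) = 0.
Best responses: q_E = (50 - 3q_F)/12, q_F = (46 - 3q_E)/8.
Solving the pair: q_E = 262/87, q_F = 134/29.

4.62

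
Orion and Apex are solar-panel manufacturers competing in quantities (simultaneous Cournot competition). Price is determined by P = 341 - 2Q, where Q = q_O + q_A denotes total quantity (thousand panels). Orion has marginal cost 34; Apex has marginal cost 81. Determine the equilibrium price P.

Orion's profit: π_O = (341 - 2Q)q_O - (34q_O). Setting ∂π_O/∂q_O = 0: 307 - 4q_O - 2(q_A) = 0.
Apex's first-order condition: 260 - 4q_A - 2(q_O) = 0.
Best responses: q_O = (307 - 2q_A)/4, q_A = (260 - 2q_O)/4.
Solving the pair: q_O = 59, q_A = 71/2.
Total output Q = 189/2, so price P = 341 - 2·(189/2) = 152.

152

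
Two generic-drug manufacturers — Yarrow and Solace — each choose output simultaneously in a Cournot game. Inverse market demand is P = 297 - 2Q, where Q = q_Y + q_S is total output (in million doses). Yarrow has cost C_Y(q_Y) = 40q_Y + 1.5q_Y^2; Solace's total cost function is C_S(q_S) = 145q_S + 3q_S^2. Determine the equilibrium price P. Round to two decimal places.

211.67

Yarrow's profit: π_Y = (297 - 2Q)q_Y - (40q_Y + (3/2)q_Y²). Setting ∂π_Y/∂q_Y = 0: 257 - 7q_Y - 2(q_S) = 0.
Solace's first-order condition: 152 - 10q_S - 2(q_Y) = 0.
Best responses: q_Y = (257 - 2q_S)/7, q_S = (152 - 2q_Y)/10.
Substituting one into the other gives q_Y = 103/3 and q_S = 25/3.
Total output Q = 128/3, so price P = 297 - 2·(128/3) = 635/3.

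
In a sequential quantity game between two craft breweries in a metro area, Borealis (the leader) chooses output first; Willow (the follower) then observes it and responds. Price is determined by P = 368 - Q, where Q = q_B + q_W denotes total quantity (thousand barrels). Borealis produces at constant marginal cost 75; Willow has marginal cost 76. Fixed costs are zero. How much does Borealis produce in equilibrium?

147

Solve by backward induction. Given q_B, the follower Willow maximises π_W = (368 - q_B - q_W)q_W - 76q_W.
Setting the follower's marginal profit to zero, 292 - q_B - 2q_W = 0, i.e. q_W = (292 - q_B)/2.
The leader anticipates this reaction. Substituting into P = 368 - Q gives P = 222 - (1/2)q_B, so π_B = (222 - (1/2)q_B)q_B - 75q_B.
Leader FOC: 147 - q_B = 0, so q_B = 147.
Then q_W = (292 - 147)/2 = 145/2.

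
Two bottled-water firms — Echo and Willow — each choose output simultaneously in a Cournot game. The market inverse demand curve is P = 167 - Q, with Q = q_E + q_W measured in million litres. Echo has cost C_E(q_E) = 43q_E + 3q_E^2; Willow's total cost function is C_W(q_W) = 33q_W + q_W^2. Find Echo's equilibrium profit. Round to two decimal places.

545.45

Echo's profit: π_E = (167 - Q)q_E - (43q_E + 3q_E²). Setting ∂π_E/∂q_E = 0: 124 - 8q_E - (q_W) = 0.
Willow's first-order condition: 134 - 4q_W - (q_E) = 0.
Rearranging gives the reaction functions q_E = (124 - q_W)/8 and q_W = (134 - q_E)/4.
Solving the pair: q_E = 362/31, q_W = 948/31.
Price P = 167 - 1310/31 = 124.7419.
Echo's profit: 124.7419·(362/31) - 43·(362/31) - 3(362/31)² = 545.4485.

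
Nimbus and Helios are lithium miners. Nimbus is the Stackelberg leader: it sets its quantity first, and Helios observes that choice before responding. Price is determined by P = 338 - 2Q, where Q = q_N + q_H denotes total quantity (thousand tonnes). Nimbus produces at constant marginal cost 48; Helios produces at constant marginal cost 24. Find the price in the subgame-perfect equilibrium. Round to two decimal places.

Solve by backward induction. Given q_N, the follower Helios maximises π_H = (338 - 2q_N - 2q_H)q_H - 24q_H.
Setting the follower's marginal profit to zero, 314 - 2q_N - 4q_H = 0, i.e. q_H = (314 - 2q_N)/4.
Nimbus substitutes q_H(q_N) into its own profit: π_N = q_N(338 - 2q_N - (314 - 2q_N)/2) - 48q_N = (181 - q_N)q_N - 48q_N.
The leader's first-order condition 133 - 2q_N = 0 yields q_N = 133/2.
Then q_H = (314 - 2·(133/2))/4 = 181/4.
Total output Q = 447/4, so price P = 338 - 2·(447/4) = 229/2.

114.50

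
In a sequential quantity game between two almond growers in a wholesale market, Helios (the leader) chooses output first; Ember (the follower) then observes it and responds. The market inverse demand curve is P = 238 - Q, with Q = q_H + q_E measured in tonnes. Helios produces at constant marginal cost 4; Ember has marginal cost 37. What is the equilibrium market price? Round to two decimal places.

70.75

Solve by backward induction. Given q_H, the follower Ember maximises π_E = (238 - q_H - q_E)q_E - 37q_E.
Follower FOC: 201 - q_H - 2q_E = 0, so q_E(q_H) = (201 - q_H)/2.
The leader anticipates this reaction. Substituting into P = 238 - Q gives P = 275/2 - (1/2)q_H, so π_H = (275/2 - (1/2)q_H)q_H - 4q_H.
Maximising: ∂π_H/∂q_H = 267/2 - q_H = 0, giving q_H = 267/2.
Then q_E = (201 - 267/2)/2 = 135/4.
Total output Q = 669/4, so price P = 238 - 669/4 = 283/4.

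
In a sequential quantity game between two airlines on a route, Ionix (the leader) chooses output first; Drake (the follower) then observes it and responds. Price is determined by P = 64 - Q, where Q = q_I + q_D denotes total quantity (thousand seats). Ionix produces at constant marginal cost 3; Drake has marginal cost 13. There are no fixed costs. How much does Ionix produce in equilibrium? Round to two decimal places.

35.50

The follower Drake best-responds to any q_I: π_D = (64 - Q)q_D - 13q_D.
Setting the follower's marginal profit to zero, 51 - q_I - 2q_D = 0, i.e. q_D = (51 - q_I)/2.
The leader anticipates this reaction. Substituting into P = 64 - Q gives P = 77/2 - (1/2)q_I, so π_I = (77/2 - (1/2)q_I)q_I - 3q_I.
Leader FOC: 71/2 - q_I = 0, so q_I = 71/2.
Then q_D = (51 - 71/2)/2 = 31/4.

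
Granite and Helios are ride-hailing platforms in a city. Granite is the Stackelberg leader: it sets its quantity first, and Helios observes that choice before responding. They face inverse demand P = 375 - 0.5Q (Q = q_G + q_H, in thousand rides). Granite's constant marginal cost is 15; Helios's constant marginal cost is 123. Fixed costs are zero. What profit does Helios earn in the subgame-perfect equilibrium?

The follower Helios best-responds to any q_G: π_H = (375 - 0.5Q)q_H - 123q_H.
∂π_H/∂q_H = 252 - (1/2)q_G - q_H = 0 gives the reaction function q_H = (252 - (1/2)q_G).
Granite substitutes q_H(q_G) into its own profit: π_G = q_G(375 - (1/2)q_G - (252 - (1/2)q_G)/2) - 15q_G = (249 - (1/4)q_G)q_G - 15q_G.
The leader's first-order condition 234 - (1/2)q_G = 0 yields q_G = 468.
Then q_H = (252 - (1/2)·468) = 18.
Price P = 375 - (1/2)·486 = 132.
Helios's profit: (132 - 123)·18 = 162.

162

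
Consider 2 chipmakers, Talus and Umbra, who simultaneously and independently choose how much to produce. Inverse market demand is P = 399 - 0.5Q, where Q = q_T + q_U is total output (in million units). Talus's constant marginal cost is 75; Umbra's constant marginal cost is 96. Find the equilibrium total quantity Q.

Talus's profit: π_T = (399 - 0.5Q)q_T - (75q_T). Setting ∂π_T/∂q_T = 0: 324 - q_T - (1/2)(q_U) = 0.
Umbra's profit: π_U = (399 - 0.5Q)q_U - (96q_U). Setting ∂π_U/∂q_U = 0: 303 - q_U - (1/2)(q_T) = 0.
Best responses: q_T = (324 - (1/2)q_U), q_U = (303 - (1/2)q_T).
Substituting one into the other gives q_T = 230 and q_U = 188.
Total output Q = 230 + 188 = 418.

418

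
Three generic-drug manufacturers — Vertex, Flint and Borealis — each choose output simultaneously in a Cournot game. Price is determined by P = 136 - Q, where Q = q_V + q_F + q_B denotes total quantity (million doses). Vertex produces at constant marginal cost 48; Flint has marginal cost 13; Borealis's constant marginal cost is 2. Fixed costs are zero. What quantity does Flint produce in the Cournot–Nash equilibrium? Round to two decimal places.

36.75

Vertex's profit: π_V = (136 - Q)q_V - (48q_V). Setting ∂π_V/∂q_V = 0: 88 - 2q_V - (q_F + q_B) = 0.
Flint's profit: π_F = (136 - Q)q_F - (13q_F). Setting ∂π_F/∂q_F = 0: 123 - 2q_F - (q_V + q_B) = 0.
Borealis's first-order condition: 134 - 2q_B - (q_V + q_F) = 0.
Adding the 3 first-order conditions: 345 − 4Q = 0, so Q = 345/4.
Back-substituting: q_V = (88 − 345/4) = 7/4, q_F = (123 − 345/4) = 147/4, q_B = (134 − 345/4) = 191/4.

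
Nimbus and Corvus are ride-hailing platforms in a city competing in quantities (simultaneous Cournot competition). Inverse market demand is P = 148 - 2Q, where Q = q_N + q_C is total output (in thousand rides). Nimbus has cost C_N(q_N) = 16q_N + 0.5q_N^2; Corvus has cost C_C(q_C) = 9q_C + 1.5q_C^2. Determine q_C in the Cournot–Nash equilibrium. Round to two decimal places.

Nimbus's profit: π_N = (148 - 2Q)q_N - (16q_N + (1/2)q_N²). Setting ∂π_N/∂q_N = 0: 132 - 5q_N - 2(q_C) = 0.
Corvus's profit: π_C = (148 - 2Q)q_C - (9q_C + (3/2)q_C²). Setting ∂π_C/∂q_C = 0: 139 - 7q_C - 2(q_N) = 0.
Best responses: q_N = (132 - 2q_C)/5, q_C = (139 - 2q_N)/7.
Solving the pair: q_N = 646/31, q_C = 431/31.

13.90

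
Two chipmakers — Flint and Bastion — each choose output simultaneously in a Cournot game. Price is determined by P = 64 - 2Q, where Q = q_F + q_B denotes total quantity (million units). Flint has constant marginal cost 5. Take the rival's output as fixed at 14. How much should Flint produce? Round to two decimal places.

With the rival's output fixed at 14, Flint's profit is π_F = (64 - 2·14 - 2q_F)q_F - (5q_F) = (36 - 2q_F)q_F - (5q_F).
∂π_F/∂q_F = 31 - 4q_F = 0, so q_F = 31/4.

7.75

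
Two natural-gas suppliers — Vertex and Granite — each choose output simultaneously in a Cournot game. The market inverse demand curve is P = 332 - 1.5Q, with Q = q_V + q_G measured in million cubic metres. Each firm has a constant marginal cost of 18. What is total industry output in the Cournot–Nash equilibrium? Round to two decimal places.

Each firm earns π_i = (332 - 1.5Q)q_i - 18q_i.
First-order condition (treating rivals' output as given): 314 - 3q_i - (3/2)q_j = 0.
By symmetry each firm produces the same amount; substituting q_j = q_i yields q_i = 314/(9/2) = 628/9.
Total output Q = 628/9 + 628/9 = 1256/9.

139.56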